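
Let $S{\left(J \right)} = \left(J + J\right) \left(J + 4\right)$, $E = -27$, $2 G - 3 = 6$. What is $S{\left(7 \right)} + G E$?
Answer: $\frac{65}{2} \approx 32.5$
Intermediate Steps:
$G = \frac{9}{2}$ ($G = \frac{3}{2} + \frac{1}{2} \cdot 6 = \frac{3}{2} + 3 = \frac{9}{2} \approx 4.5$)
$S{\left(J \right)} = 2 J \left(4 + J\right)$
$S{\left(7 \right)} + G E = 2 \cdot 7 \left(4 + 7\right) + \frac{9}{2} \left(-27\right) = 2 \cdot 7 \cdot 11 - \frac{243}{2} = 154 - \frac{243}{2} = \frac{65}{2}$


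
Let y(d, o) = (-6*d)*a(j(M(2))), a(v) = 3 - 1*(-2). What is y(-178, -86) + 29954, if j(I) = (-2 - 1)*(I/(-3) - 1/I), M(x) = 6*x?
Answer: 35294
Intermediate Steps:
j(I) = I + 3/I (j(I) = -3*(I*(-⅓) - 1/I) = -3*(-I/3 - 1/I) = -3*(-1/I - I/3) = I + 3/I)
a(v) = 5 (a(v) = 3 + 2 = 5)
y(d, o) = -30*d (y(d, o) = -6*d*5 = -30*d)
y(-178, -86) + 29954 = -30*(-178) + 29954 = 5340 + 29954 = 35294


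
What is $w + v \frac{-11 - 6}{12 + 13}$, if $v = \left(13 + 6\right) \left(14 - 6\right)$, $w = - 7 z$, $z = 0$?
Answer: $- \frac{2584}{25} \approx -103.36$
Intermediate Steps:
$w = 0$ ($w = \left(-7\right) 0 = 0$)
$v = 152$ ($v = 19 \cdot 8 = 152$)
$w + v \frac{-11 - 6}{12 + 13} = 0 + 152 \frac{-11 - 6}{12 + 13} = 0 + 152 \left(- \frac{17}{25}\right) = 0 - \frac{2584}{25} = - \frac{2584}{25}$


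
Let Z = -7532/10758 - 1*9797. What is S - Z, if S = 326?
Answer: 54455383/5379 ≈ 10124.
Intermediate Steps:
Z = -52701829/5379 (Z = -7532*1/10758 - 9797 = -3766/5379 - 9797 = -52701829/5379 ≈ -9797.7)
S - Z = 326 - 1*(-52701829/5379) = 326 + 52701829/5379 = 54455383/5379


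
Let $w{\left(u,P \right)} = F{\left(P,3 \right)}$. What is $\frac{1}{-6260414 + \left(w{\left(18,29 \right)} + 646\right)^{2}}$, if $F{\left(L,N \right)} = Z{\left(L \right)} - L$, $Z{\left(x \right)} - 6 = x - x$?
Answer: $- \frac{1}{5872285} \approx -1.7029 \cdot 10^{-7}$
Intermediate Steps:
$Z{\left(x \right)} = 6$ ($Z{\left(x \right)} = 6 + \left(x - x\right) = 6 + 0 = 6$)
$F{\left(L,N \right)} = 6 - L$
$w{\left(u,P \right)} = 6 - P$
$\frac{1}{-6260414 + \left(w{\left(18,29 \right)} + 646\right)^{2}} = \frac{1}{-6260414 + \left(\left(6 - 29\right) + 646\right)^{2}} = \frac{1}{-6260414 + \left(-23 + 646\right)^{2}} = \frac{1}{-6260414 + 623^{2}} = \frac{1}{-6260414 + 388129} = \frac{1}{-5872285} = - \frac{1}{5872285}$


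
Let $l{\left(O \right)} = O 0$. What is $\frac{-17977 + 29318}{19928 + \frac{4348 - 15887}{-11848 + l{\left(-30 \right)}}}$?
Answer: $\frac{134368168}{236118483} \approx 0.56907$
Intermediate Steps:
$l{\left(O \right)} = 0$
$\frac{-17977 + 29318}{19928 + \frac{4348 - 15887}{-11848 + l{\left(-30 \right)}}} = \frac{-17977 + 29318}{19928 + \frac{4348 - 15887}{-11848 + 0}} = \frac{11341}{19928 - \frac{11539}{-11848}} = \frac{11341}{19928 - - \frac{11539}{11848}} = \frac{11341}{19928 + \frac{11539}{11848}} = \frac{11341}{\frac{236118483}{11848}} = 11341 \cdot \frac{11848}{236118483} = \frac{134368168}{236118483}$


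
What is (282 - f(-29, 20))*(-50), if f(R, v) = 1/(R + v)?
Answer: -126950/9 ≈ -14106.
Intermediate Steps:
(282 - f(-29, 20))*(-50) = (282 - 1/(-29 + 20))*(-50) = (282 - 1/(-9))*(-50) = (282 - 1*(-1/9))*(-50) = (282 + 1/9)*(-50) = (2539/9)*(-50) = -126950/9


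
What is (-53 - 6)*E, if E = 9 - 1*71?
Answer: 3658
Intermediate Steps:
E = -62 (E = 9 - 71 = -62)
(-53 - 6)*E = (-53 - 6)*(-62) = -59*(-62) = 3658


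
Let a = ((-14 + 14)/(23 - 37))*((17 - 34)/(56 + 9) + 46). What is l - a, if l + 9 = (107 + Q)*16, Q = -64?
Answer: 679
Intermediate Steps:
a = 0 (a = (0/(-14))*(-17/65 + 46) = (0*(-1/14))*(-17*1/65 + 46) = 0*(-17/65 + 46) = 0*(2973/65) = 0)
l = 679 (l = -9 + (107 - 64)*16 = -9 + 43*16 = -9 + 688 = 679)
l - a = 679 - 1*0 = 679 + 0 = 679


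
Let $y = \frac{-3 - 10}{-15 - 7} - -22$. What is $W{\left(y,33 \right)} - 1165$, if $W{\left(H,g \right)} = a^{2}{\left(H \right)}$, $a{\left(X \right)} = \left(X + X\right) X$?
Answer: $\frac{60945219021}{58564} \approx 1.0407 \cdot 10^{6}$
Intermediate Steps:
$a{\left(X \right)} = 2 X^{2}$ ($a{\left(X \right)} = 2 X X = 2 X^{2}$)
$y = \frac{497}{22}$ ($y = - \frac{13}{-22} + 22 = \left(-13\right) \left(- \frac{1}{22}\right) + 22 = \frac{13}{22} + 22 = \frac{497}{22} \approx 22.591$)
$W{\left(H,g \right)} = 4 H^{4}$ ($W{\left(H,g \right)} = \left(2 H^{2}\right)^{2} = 4 H^{4}$)
$W{\left(y,33 \right)} - 1165 = 4 \left(\frac{497}{22}\right)^{4} - 1165 = 4 \cdot \frac{61013446081}{234256} - 1165 = \frac{61013446081}{58564} - 1165 = \frac{60945219021}{58564}$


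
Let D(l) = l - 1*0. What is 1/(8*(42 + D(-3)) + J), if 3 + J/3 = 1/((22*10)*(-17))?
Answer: 3740/1133217 ≈ 0.0033003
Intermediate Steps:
D(l) = l (D(l) = l + 0 = l)
J = -33663/3740 (J = -9 + 3/(((22*10)*(-17))) = -9 + 3/((220*(-17))) = -9 + 3/(-3740) = -9 + 3*(-1/3740) = -9 - 3/3740 = -33663/3740 ≈ -9.0008)
1/(8*(42 + D(-3)) + J) = 1/(8*(42 - 3) - 33663/3740) = 1/(8*39 - 33663/3740) = 1/(312 - 33663/3740) = 1/(1133217/3740) = 3740/1133217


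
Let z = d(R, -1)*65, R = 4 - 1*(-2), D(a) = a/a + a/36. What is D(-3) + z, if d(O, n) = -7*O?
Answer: -32749/12 ≈ -2729.1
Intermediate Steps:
D(a) = 1 + a/36 (D(a) = 1 + a*(1/36) = 1 + a/36)
R = 6 (R = 4 + 2 = 6)
z = -2730 (z = -7*6*65 = -42*65 = -2730)
D(-3) + z = (1 + (1/36)*(-3)) - 2730 = (1 - 1/12) - 2730 = 11/12 - 2730 = -32749/12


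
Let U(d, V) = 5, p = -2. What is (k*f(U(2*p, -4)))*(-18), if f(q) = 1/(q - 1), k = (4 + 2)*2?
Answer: -54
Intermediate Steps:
k = 12 (k = 6*2 = 12)
f(q) = 1/(-1 + q)
(k*f(U(2*p, -4)))*(-18) = (12/(-1 + 5))*(-18) = (12/4)*(-18) = (12*(¼))*(-18) = 3*(-18) = -54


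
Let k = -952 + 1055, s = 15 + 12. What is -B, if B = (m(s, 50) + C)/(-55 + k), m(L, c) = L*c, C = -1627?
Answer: 277/48 ≈ 5.7708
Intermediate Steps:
s = 27
k = 103
B = -277/48 (B = (27*50 - 1627)/(-55 + 103) = (1350 - 1627)/48 = -277*1/48 = -277/48 ≈ -5.7708)
-B = -1*(-277/48) = 277/48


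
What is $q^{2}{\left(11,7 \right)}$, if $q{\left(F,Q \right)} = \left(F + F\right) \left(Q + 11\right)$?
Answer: $156816$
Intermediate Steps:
$q{\left(F,Q \right)} = 2 F \left(11 + Q\right)$
$q^{2}{\left(11,7 \right)} = \left(2 \cdot 11 \left(11 + 7\right)\right)^{2} = \left(2 \cdot 11 \cdot 18\right)^{2} = 396^{2} = 156816$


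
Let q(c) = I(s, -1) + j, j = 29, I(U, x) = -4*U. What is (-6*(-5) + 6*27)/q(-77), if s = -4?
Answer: 64/15 ≈ 4.2667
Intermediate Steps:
q(c) = 45 (q(c) = -4*(-4) + 29 = 16 + 29 = 45)
(-6*(-5) + 6*27)/q(-77) = (-6*(-5) + 6*27)/45 = (30 + 162)*(1/45) = 192*(1/45) = 64/15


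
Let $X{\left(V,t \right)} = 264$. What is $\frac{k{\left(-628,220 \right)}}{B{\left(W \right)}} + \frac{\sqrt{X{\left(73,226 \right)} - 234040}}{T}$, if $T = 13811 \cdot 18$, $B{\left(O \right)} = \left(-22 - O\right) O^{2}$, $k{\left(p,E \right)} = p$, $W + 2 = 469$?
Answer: $\frac{628}{106645521} + \frac{2 i \sqrt{14611}}{124299} \approx 5.8887 \cdot 10^{-6} + 0.0019449 i$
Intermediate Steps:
$W = 467$ ($W = -2 + 469 = 467$)
$B{\left(O \right)} = O^{2} \left(-22 - O\right)$
$T = 248598$
$\frac{k{\left(-628,220 \right)}}{B{\left(W \right)}} + \frac{\sqrt{X{\left(73,226 \right)} - 234040}}{T} = - \frac{628}{467^{2} \left(-22 - 467\right)} + \frac{\sqrt{264 - 234040}}{248598} = - \frac{628}{218089 \left(-22 - 467\right)} + \sqrt{-233776} \cdot \frac{1}{248598} = - \frac{628}{218089 \left(-489\right)} + 4 i \sqrt{14611} \cdot \frac{1}{248598} = - \frac{628}{-106645521} + \frac{2 i \sqrt{14611}}{124299} = \left(-628\right) \left(- \frac{1}{106645521}\right) + \frac{2 i \sqrt{14611}}{124299} = \frac{628}{106645521} + \frac{2 i \sqrt{14611}}{124299}$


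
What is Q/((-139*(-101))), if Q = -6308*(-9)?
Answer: 56772/14039 ≈ 4.0439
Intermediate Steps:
Q = 56772
Q/((-139*(-101))) = 56772/((-139*(-101))) = 56772/14039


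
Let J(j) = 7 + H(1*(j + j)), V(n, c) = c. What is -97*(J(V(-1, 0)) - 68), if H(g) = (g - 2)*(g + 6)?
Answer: 7081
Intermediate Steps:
H(g) = (-2 + g)*(6 + g)
J(j) = -5 + 4*j**2 + 8*j (J(j) = 7 + (-12 + (1*(j + j))**2 + 4*(1*(j + j))) = 7 + (-12 + (1*(2*j))**2 + 4*(1*(2*j))) = 7 + (-12 + (2*j)**2 + 4*(2*j)) = 7 + (-12 + 4*j**2 + 8*j) = -5 + 4*j**2 + 8*j)
-97*(J(V(-1, 0)) - 68) = -97*((-5 + 4*0**2 + 8*0) - 68) = -97*((-5 + 4*0 + 0) - 68) = -97*((-5 + 0 + 0) - 68) = -97*(-5 - 68) = -97*(-73) = 7081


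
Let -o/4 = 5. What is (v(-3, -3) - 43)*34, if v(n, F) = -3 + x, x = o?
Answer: -2244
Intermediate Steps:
o = -20 (o = -4*5 = -20)
x = -20
v(n, F) = -23 (v(n, F) = -3 - 20 = -23)
(v(-3, -3) - 43)*34 = (-23 - 43)*34 = -66*34 = -2244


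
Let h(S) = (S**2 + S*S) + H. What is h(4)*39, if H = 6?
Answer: 1482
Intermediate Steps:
h(S) = 6 + 2*S**2 (h(S) = (S**2 + S*S) + 6 = (S**2 + S**2) + 6 = 2*S**2 + 6 = 6 + 2*S**2)
h(4)*39 = (6 + 2*4**2)*39 = (6 + 2*16)*39 = (6 + 32)*39 = 38*39 = 1482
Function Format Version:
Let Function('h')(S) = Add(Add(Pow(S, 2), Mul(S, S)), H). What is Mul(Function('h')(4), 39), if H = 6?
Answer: 1482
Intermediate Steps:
Function('h')(S) = Add(6, Mul(2, Pow(S, 2))) (Function('h')(S) = Add(Add(Pow(S, 2), Mul(S, S)), 6) = Add(Add(Pow(S, 2), Pow(S, 2)), 6) = Add(Mul(2, Pow(S, 2)), 6) = Add(6, Mul(2, Pow(S, 2))))
Mul(Function('h')(4), 39) = Mul(Add(6, Mul(2, Pow(4, 2))), 39) = Mul(Add(6, Mul(2, 16)), 39) = Mul(Add(6, 32), 39) = Mul(38, 39) = 1482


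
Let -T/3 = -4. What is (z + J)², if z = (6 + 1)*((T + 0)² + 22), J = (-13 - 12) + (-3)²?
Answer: 1313316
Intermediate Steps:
T = 12 (T = -3*(-4) = 12)
J = -16 (J = -25 + 9 = -16)
z = 1162 (z = (6 + 1)*((12 + 0)² + 22) = 7*(12² + 22) = 7*(144 + 22) = 7*166 = 1162)
(z + J)² = (1162 - 16)² = 1146² = 1313316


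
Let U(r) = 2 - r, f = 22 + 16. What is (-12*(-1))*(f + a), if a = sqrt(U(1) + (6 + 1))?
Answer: 456 + 24*sqrt(2) ≈ 489.94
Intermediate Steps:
f = 38
a = 2*sqrt(2) (a = sqrt((2 - 1*1) + (6 + 1)) = sqrt((2 - 1) + 7) = sqrt(1 + 7) = sqrt(8) = 2*sqrt(2) ≈ 2.8284)
(-12*(-1))*(f + a) = (-12*(-1))*(38 + 2*sqrt(2)) = 12*(38 + 2*sqrt(2)) = 456 + 24*sqrt(2)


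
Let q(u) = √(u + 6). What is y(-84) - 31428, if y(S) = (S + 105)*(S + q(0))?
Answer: -33192 + 21*√6 ≈ -33141.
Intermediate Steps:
q(u) = √(6 + u)
y(S) = (105 + S)*(S + √6) (y(S) = (S + 105)*(S + √(6 + 0)) = (105 + S)*(S + √6))
y(-84) - 31428 = ((-84)² + 105*(-84) + 105*√6 - 84*√6) - 31428 = (7056 - 8820 + 105*√6 - 84*√6) - 31428 = (-1764 + 21*√6) - 31428 = -33192 + 21*√6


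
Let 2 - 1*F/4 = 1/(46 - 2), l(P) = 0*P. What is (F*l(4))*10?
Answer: 0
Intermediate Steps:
l(P) = 0
F = 87/11 (F = 8 - 4/(46 - 2) = 8 - 4/44 = 8 - 4*1/44 = 8 - 1/11 = 87/11 ≈ 7.9091)
(F*l(4))*10 = ((87/11)*0)*10 = 0*10 = 0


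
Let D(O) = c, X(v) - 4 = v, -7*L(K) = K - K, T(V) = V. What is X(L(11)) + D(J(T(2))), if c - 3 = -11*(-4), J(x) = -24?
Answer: 51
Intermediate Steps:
L(K) = 0 (L(K) = -(K - K)/7 = -⅐*0 = 0)
X(v) = 4 + v
c = 47 (c = 3 - 11*(-4) = 3 + 44 = 47)
D(O) = 47
X(L(11)) + D(J(T(2))) = (4 + 0) + 47 = 4 + 47 = 51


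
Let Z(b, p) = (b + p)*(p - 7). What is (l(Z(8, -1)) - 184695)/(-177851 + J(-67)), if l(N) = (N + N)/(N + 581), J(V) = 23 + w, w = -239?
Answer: 13852141/13355025 ≈ 1.0372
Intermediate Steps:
Z(b, p) = (-7 + p)*(b + p) (Z(b, p) = (b + p)*(-7 + p) = (-7 + p)*(b + p))
J(V) = -216 (J(V) = 23 - 239 = -216)
l(N) = 2*N/(581 + N) (l(N) = (2*N)/(581 + N) = 2*N/(581 + N))
(l(Z(8, -1)) - 184695)/(-177851 + J(-67)) = (2*((-1)² - 7*8 - 7*(-1) + 8*(-1))/(581 + ((-1)² - 7*8 - 7*(-1) + 8*(-1))) - 184695)/(-177851 - 216) = (2*(1 - 56 + 7 - 8)/(581 + (1 - 56 + 7 - 8)) - 184695)/(-178067) = (2*(-56)/(581 - 56) - 184695)*(-1/178067) = (2*(-56)/525 - 184695)*(-1/178067) = (2*(-56)*(1/525) - 184695)*(-1/178067) = (-16/75 - 184695)*(-1/178067) = -13852141/75*(-1/178067) = 13852141/13355025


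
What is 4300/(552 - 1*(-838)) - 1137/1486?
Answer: 480937/206554 ≈ 2.3284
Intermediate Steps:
4300/(552 - 1*(-838)) - 1137/1486 = 4300/(552 + 838) - 1137*1/1486 = 4300/1390 - 1137/1486 = 4300*(1/1390) - 1137/1486 = 430/139 - 1137/1486 = 480937/206554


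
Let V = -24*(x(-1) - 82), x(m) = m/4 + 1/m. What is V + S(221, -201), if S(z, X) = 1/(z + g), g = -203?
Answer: 35965/18 ≈ 1998.1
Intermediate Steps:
x(m) = 1/m + m/4 (x(m) = m*(¼) + 1/m = m/4 + 1/m = 1/m + m/4)
S(z, X) = 1/(-203 + z) (S(z, X) = 1/(z - 203) = 1/(-203 + z))
V = 1998 (V = -24*((1/(-1) + (¼)*(-1)) - 82) = -24*((-1 - ¼) - 82) = -24*(-5/4 - 82) = -24*(-333/4) = 1998)
V + S(221, -201) = 1998 + 1/(-203 + 221) = 1998 + 1/18 = 35965/18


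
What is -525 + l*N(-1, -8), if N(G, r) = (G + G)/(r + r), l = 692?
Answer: -877/2 ≈ -438.50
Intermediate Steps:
N(G, r) = G/r (N(G, r) = (2*G)/((2*r)) = (2*G)*(1/(2*r)) = G/r)
-525 + l*N(-1, -8) = -525 + 692*(-1/(-8)) = -525 + 692*(-1*(-1/8)) = -525 + 692*(1/8) = -525 + 173/2 = -877/2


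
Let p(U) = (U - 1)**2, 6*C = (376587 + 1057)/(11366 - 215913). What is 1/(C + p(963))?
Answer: 613641/567890192782 ≈ 1.0806e-6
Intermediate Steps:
C = -188822/613641 (C = ((376587 + 1057)/(11366 - 215913))/6 = (377644/(-204547))/6 = (377644*(-1/204547))/6 = (1/6)*(-377644/204547) = -188822/613641 ≈ -0.30771)
p(U) = (-1 + U)**2
1/(C + p(963)) = 1/(-188822/613641 + (-1 + 963)**2) = 1/(-188822/613641 + 962**2) = 1/(-188822/613641 + 925444) = 1/(567890192782/613641) = 613641/567890192782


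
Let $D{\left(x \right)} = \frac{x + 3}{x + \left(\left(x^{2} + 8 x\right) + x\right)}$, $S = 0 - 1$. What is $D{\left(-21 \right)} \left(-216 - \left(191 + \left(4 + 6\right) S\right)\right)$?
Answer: $\frac{2382}{77} \approx 30.935$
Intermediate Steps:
$S = -1$
$D{\left(x \right)} = \frac{3 + x}{x^{2} + 10 x}$ ($D{\left(x \right)} = \frac{3 + x}{x + \left(x^{2} + 9 x\right)} = \frac{3 + x}{x^{2} + 10 x}$)
$D{\left(-21 \right)} \left(-216 - \left(191 + \left(4 + 6\right) S\right)\right) = \frac{3 - 21}{\left(-21\right) \left(10 - 21\right)} \left(-216 - \left(191 + \left(4 + 6\right) \left(-1\right)\right)\right) = \left(- \frac{1}{21}\right) \frac{1}{-11} \left(-18\right) \left(-216 - \left(191 + 10 \left(-1\right)\right)\right) = \left(- \frac{1}{21}\right) \left(- \frac{1}{11}\right) \left(-18\right) \left(-216 - 181\right) = - \frac{6 \left(-216 + \left(-191 + 10\right)\right)}{77} = - \frac{6 \left(-216 - 181\right)}{77} = \left(- \frac{6}{77}\right) \left(-397\right) = \frac{2382}{77}$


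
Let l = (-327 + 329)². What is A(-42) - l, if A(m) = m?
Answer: -46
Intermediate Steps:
l = 4 (l = 2² = 4)
A(-42) - l = -42 - 1*4 = -42 - 4 = -46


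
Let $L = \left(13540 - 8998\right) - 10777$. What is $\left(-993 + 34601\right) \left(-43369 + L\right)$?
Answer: $-1667091232$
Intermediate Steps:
$L = -6235$ ($L = 4542 - 10777 = -6235$)
$\left(-993 + 34601\right) \left(-43369 + L\right) = \left(-993 + 34601\right) \left(-43369 - 6235\right) = 33608 \left(-49604\right) = -1667091232$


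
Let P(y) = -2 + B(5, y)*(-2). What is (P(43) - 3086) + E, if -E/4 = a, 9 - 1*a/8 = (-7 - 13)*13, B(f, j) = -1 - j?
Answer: -11608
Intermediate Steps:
P(y) = 2*y (P(y) = -2 + (-1 - y)*(-2) = -2 + (2 + 2*y) = 2*y)
a = 2152 (a = 72 - 8*(-7 - 13)*13 = 72 - (-160)*13 = 72 - 8*(-260) = 72 + 2080 = 2152)
E = -8608 (E = -4*2152 = -8608)
(P(43) - 3086) + E = (2*43 - 3086) - 8608 = (86 - 3086) - 8608 = -3000 - 8608 = -11608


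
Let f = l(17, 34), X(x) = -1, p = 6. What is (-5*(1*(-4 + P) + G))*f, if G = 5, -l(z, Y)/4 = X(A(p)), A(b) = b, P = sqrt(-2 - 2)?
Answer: -20 - 40*I ≈ -20.0 - 40.0*I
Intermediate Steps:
P = 2*I (P = sqrt(-4) = 2*I ≈ 2.0*I)
l(z, Y) = 4 (l(z, Y) = -4*(-1) = 4)
f = 4
(-5*(1*(-4 + P) + G))*f = -5*(1*(-4 + 2*I) + 5)*4 = -5*((-4 + 2*I) + 5)*4 = -5*(1 + 2*I)*4 = (-5 - 10*I)*4 = -20 - 40*I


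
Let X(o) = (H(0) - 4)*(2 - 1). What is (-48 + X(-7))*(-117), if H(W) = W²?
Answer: 6084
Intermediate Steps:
X(o) = -4 (X(o) = (0² - 4)*(2 - 1) = (0 - 4)*1 = -4*1 = -4)
(-48 + X(-7))*(-117) = (-48 - 4)*(-117) = -52*(-117) = 6084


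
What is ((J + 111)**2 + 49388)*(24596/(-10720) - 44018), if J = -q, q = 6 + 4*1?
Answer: -7029975866121/2680 ≈ -2.6231e+9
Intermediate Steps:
q = 10 (q = 6 + 4 = 10)
J = -10 (J = -1*10 = -10)
((J + 111)**2 + 49388)*(24596/(-10720) - 44018) = ((-10 + 111)**2 + 49388)*(24596/(-10720) - 44018) = (101**2 + 49388)*(24596*(-1/10720) - 44018) = (10201 + 49388)*(-6149/2680 - 44018) = 59589*(-117974389/2680) = -7029975866121/2680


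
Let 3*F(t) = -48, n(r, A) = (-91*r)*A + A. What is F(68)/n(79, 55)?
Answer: 4/98835 ≈ 4.0471e-5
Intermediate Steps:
n(r, A) = A - 91*A*r (n(r, A) = -91*A*r + A = A - 91*A*r)
F(t) = -16 (F(t) = (⅓)*(-48) = -16)
F(68)/n(79, 55) = -16*1/(55*(1 - 91*79)) = -16*1/(55*(1 - 7189)) = -16/(55*(-7188)) = -16/(-395340) = -16*(-1/395340) = 4/98835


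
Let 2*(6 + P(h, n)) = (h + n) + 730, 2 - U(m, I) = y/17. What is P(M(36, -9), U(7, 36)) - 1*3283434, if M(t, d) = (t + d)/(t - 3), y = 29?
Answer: -613934921/187 ≈ -3.2831e+6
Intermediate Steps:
U(m, I) = 5/17 (U(m, I) = 2 - 29/17 = 5/17)
M(t, d) = (d + t)/(-3 + t)
P(h, n) = 359 + h/2 + n/2 (P(h, n) = -6 + ((h + n) + 730)/2 = -6 + (730 + h + n)/2 = -6 + (365 + h/2 + n/2) = 359 + h/2 + n/2)
P(M(36, -9), U(7, 36)) - 1*3283434 = (359 + ((-9 + 36)/(-3 + 36))/2 + (½)*(5/17)) - 1*3283434 = (359 + (27/33)/2 + 5/34) - 3283434 = (359 + ((1/33)*27)/2 + 5/34) - 3283434 = (359 + (½)*(9/11) + 5/34) - 3283434 = (359 + 9/22 + 5/34) - 3283434 = 67237/187 - 3283434 = -613934921/187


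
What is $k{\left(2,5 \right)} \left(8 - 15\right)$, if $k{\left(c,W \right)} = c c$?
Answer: $-28$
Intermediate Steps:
$k{\left(c,W \right)} = c^{2}$
$k{\left(2,5 \right)} \left(8 - 15\right) = 2^{2} \left(8 - 15\right) = 4 \left(-7\right) = -28$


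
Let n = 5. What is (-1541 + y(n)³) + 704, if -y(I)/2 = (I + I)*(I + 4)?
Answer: -5832837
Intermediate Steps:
y(I) = -4*I*(4 + I) (y(I) = -2*(I + I)*(I + 4) = -2*2*I*(4 + I) = -4*I*(4 + I))
(-1541 + y(n)³) + 704 = (-1541 + (-4*5*(4 + 5))³) + 704 = (-1541 + (-4*5*9)³) + 704 = (-1541 + (-180)³) + 704 = (-1541 - 5832000) + 704 = -5833541 + 704 = -5832837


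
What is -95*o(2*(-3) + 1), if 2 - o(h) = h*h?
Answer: 2185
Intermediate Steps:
o(h) = 2 - h² (o(h) = 2 - h*h = 2 - h²)
-95*o(2*(-3) + 1) = -95*(2 - (2*(-3) + 1)²) = -95*(2 - (-6 + 1)²) = -95*(2 - 1*(-5)²) = -95*(2 - 1*25) = -95*(2 - 25) = -95*(-23) = 2185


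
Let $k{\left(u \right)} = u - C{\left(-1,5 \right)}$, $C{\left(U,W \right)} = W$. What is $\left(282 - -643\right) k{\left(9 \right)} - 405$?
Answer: $3295$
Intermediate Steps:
$k{\left(u \right)} = -5 + u$ ($k{\left(u \right)} = u - 5 = -5 + u$)
$\left(282 - -643\right) k{\left(9 \right)} - 405 = \left(282 - -643\right) \left(-5 + 9\right) - 405 = \left(282 + 643\right) 4 - 405 = 925 \cdot 4 - 405 = 3700 - 405 = 3295$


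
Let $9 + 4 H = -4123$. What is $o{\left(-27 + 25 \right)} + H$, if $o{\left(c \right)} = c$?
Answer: $-1035$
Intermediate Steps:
$H = -1033$ ($H = - \frac{9}{4} + \frac{1}{4} \left(-4123\right) = - \frac{9}{4} - \frac{4123}{4} = -1033$)
$o{\left(-27 + 25 \right)} + H = \left(-27 + 25\right) - 1033 = -2 - 1033 = -1035$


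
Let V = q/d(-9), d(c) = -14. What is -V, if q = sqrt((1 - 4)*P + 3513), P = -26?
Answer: 3*sqrt(399)/14 ≈ 4.2804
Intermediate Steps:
q = 3*sqrt(399) (q = sqrt((1 - 4)*(-26) + 3513) = sqrt(-3*(-26) + 3513) = sqrt(78 + 3513) = sqrt(3591) = 3*sqrt(399) ≈ 59.925)
V = -3*sqrt(399)/14 (V = (3*sqrt(399))/(-14) = (3*sqrt(399))*(-1/14) = -3*sqrt(399)/14 ≈ -4.2804)
-V = -(-3)*sqrt(399)/14 = 3*sqrt(399)/14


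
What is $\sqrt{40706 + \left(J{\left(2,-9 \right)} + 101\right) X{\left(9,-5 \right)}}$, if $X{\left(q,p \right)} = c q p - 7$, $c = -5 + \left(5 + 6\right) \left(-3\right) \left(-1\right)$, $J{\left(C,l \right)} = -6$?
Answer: $3 i \sqrt{8851} \approx 282.24 i$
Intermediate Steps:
$c = 28$ ($c = -5 + 11 \left(-3\right) \left(-1\right) = -5 - -33 = -5 + 33 = 28$)
$X{\left(q,p \right)} = -7 + 28 p q$ ($X{\left(q,p \right)} = 28 q p - 7 = 28 p q - 7 = -7 + 28 p q$)
$\sqrt{40706 + \left(J{\left(2,-9 \right)} + 101\right) X{\left(9,-5 \right)}} = \sqrt{40706 + \left(-6 + 101\right) \left(-7 + 28 \left(-5\right) 9\right)} = \sqrt{40706 + 95 \left(-7 - 1260\right)} = \sqrt{40706 + 95 \left(-1267\right)} = \sqrt{40706 - 120365} = \sqrt{-79659} = 3 i \sqrt{8851}$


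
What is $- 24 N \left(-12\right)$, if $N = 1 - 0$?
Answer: $288$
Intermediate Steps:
$N = 1$ ($N = 1 + 0 = 1$)
$- 24 N \left(-12\right) = \left(-24\right) 1 \left(-12\right) = \left(-24\right) \left(-12\right) = 288$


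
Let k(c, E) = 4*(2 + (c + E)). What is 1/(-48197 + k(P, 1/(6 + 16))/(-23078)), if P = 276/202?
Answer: -12819829/617877305894 ≈ -2.0748e-5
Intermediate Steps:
P = 138/101 (P = 276*(1/202) = 138/101 ≈ 1.3663)
k(c, E) = 8 + 4*E + 4*c (k(c, E) = 4*(2 + (E + c)) = 4*(2 + E + c) = 8 + 4*E + 4*c)
1/(-48197 + k(P, 1/(6 + 16))/(-23078)) = 1/(-48197 + (8 + 4/(6 + 16) + 4*(138/101))/(-23078)) = 1/(-48197 + (8 + 4/22 + 552/101)*(-1/23078)) = 1/(-48197 + (8 + 4*(1/22) + 552/101)*(-1/23078)) = 1/(-48197 + (8 + 2/11 + 552/101)*(-1/23078)) = 1/(-48197 + (15162/1111)*(-1/23078)) = 1/(-48197 - 7581/12819829) = 1/(-617877305894/12819829) = -12819829/617877305894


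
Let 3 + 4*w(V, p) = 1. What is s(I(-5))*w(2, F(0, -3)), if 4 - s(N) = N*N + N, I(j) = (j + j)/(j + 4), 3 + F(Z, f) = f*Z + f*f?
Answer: 53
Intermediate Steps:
F(Z, f) = -3 + f**2 + Z*f (F(Z, f) = -3 + (f*Z + f*f) = -3 + (Z*f + f**2) = -3 + (f**2 + Z*f) = -3 + f**2 + Z*f)
w(V, p) = -1/2 (w(V, p) = -3/4 + (1/4)*1 = -3/4 + 1/4 = -1/2)
I(j) = 2*j/(4 + j) (I(j) = (2*j)/(4 + j) = 2*j/(4 + j))
s(N) = 4 - N - N**2 (s(N) = 4 - (N*N + N) = 4 - (N**2 + N) = 4 - (N + N**2) = 4 + (-N - N**2) = 4 - N - N**2)
s(I(-5))*w(2, F(0, -3)) = (4 - 2*(-5)/(4 - 5) - (2*(-5)/(4 - 5))**2)*(-1/2) = (4 - 2*(-5)/(-1) - (2*(-5)/(-1))**2)*(-1/2) = (4 - 2*(-5)*(-1) - (2*(-5)*(-1))**2)*(-1/2) = (4 - 1*10 - 1*10**2)*(-1/2) = (4 - 10 - 1*100)*(-1/2) = (4 - 10 - 100)*(-1/2) = -106*(-1/2) = 53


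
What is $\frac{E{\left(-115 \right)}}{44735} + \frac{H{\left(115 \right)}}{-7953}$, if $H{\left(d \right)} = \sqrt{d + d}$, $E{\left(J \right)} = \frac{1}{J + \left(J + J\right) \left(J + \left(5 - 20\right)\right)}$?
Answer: $\frac{1}{1332431975} - \frac{\sqrt{230}}{7953} \approx -0.0019069$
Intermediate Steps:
$E{\left(J \right)} = \frac{1}{J + 2 J \left(-15 + J\right)}$ ($E{\left(J \right)} = \frac{1}{J + 2 J \left(J + \left(5 - 20\right)\right)} = \frac{1}{J + 2 J \left(J - 15\right)} = \frac{1}{J + 2 J \left(-15 + J\right)}$)
$H{\left(d \right)} = \sqrt{2} \sqrt{d}$ ($H{\left(d \right)} = \sqrt{2 d} = \sqrt{2} \sqrt{d}$)
$\frac{E{\left(-115 \right)}}{44735} + \frac{H{\left(115 \right)}}{-7953} = \frac{\frac{1}{-115} \frac{1}{-29 + 2 \left(-115\right)}}{44735} + \frac{\sqrt{2} \sqrt{115}}{-7953} = - \frac{1}{115 \left(-29 - 230\right)} \frac{1}{44735} + \sqrt{230} \left(- \frac{1}{7953}\right) = - \frac{1}{115 \left(-259\right)} \frac{1}{44735} - \frac{\sqrt{230}}{7953} = \left(- \frac{1}{115}\right) \left(- \frac{1}{259}\right) \frac{1}{44735} - \frac{\sqrt{230}}{7953} = \frac{1}{29785} \cdot \frac{1}{44735} - \frac{\sqrt{230}}{7953} = \frac{1}{1332431975} - \frac{\sqrt{230}}{7953}$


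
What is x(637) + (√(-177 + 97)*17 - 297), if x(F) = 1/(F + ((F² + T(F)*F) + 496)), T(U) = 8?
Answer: -122363405/411998 + 68*I*√5 ≈ -297.0 + 152.05*I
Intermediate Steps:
x(F) = 1/(496 + F² + 9*F) (x(F) = 1/(F + ((F² + 8*F) + 496)) = 1/(F + (496 + F² + 8*F)) = 1/(496 + F² + 9*F))
x(637) + (√(-177 + 97)*17 - 297) = 1/(496 + 637² + 9*637) + (√(-177 + 97)*17 - 297) = 1/(496 + 405769 + 5733) + (√(-80)*17 - 297) = 1/411998 + ((4*I*√5)*17 - 297) = 1/411998 + (68*I*√5 - 297) = 1/411998 + (-297 + 68*I*√5) = -122363405/411998 + 68*I*√5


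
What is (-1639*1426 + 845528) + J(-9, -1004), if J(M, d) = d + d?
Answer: -1493694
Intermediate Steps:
J(M, d) = 2*d
(-1639*1426 + 845528) + J(-9, -1004) = (-1639*1426 + 845528) + 2*(-1004) = (-2337214 + 845528) - 2008 = -1491686 - 2008 = -1493694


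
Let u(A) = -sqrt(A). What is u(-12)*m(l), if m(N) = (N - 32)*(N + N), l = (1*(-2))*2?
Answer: -576*I*sqrt(3) ≈ -997.66*I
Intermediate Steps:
l = -4 (l = -2*2 = -4)
m(N) = 2*N*(-32 + N) (m(N) = (-32 + N)*(2*N) = 2*N*(-32 + N))
u(-12)*m(l) = (-sqrt(-12))*(2*(-4)*(-32 - 4)) = (-2*I*sqrt(3))*(2*(-4)*(-36)) = -2*I*sqrt(3)*288 = -576*I*sqrt(3)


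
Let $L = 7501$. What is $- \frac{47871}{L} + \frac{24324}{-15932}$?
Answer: $- \frac{236283774}{29876483} \approx -7.9087$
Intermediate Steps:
$- \frac{47871}{L} + \frac{24324}{-15932} = - \frac{47871}{7501} + \frac{24324}{-15932} = \left(-47871\right) \frac{1}{7501} + 24324 \left(- \frac{1}{15932}\right) = - \frac{47871}{7501} - \frac{6081}{3983} = - \frac{236283774}{29876483}$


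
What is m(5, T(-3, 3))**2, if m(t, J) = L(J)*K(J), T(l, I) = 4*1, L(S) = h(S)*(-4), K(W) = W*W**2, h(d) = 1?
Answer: 65536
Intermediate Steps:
K(W) = W**3
L(S) = -4 (L(S) = 1*(-4) = -4)
T(l, I) = 4
m(t, J) = -4*J**3
m(5, T(-3, 3))**2 = (-4*4**3)**2 = (-4*64)**2 = (-256)**2 = 65536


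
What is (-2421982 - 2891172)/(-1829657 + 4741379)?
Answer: -241507/132351 ≈ -1.8247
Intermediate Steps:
(-2421982 - 2891172)/(-1829657 + 4741379) = -5313154/2911722 = -5313154*1/2911722 = -241507/132351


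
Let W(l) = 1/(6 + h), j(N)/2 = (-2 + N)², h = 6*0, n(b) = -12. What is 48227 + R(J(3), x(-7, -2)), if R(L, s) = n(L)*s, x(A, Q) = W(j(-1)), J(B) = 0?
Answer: 48225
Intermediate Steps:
h = 0
j(N) = 2*(-2 + N)²
W(l) = ⅙ (W(l) = 1/(6 + 0) = 1/6 = ⅙)
x(A, Q) = ⅙
R(L, s) = -12*s
48227 + R(J(3), x(-7, -2)) = 48227 - 12*⅙ = 48227 - 2 = 48225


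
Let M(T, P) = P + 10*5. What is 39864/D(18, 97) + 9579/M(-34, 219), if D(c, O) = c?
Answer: 1815973/807 ≈ 2250.3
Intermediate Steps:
M(T, P) = 50 + P (M(T, P) = P + 50 = 50 + P)
39864/D(18, 97) + 9579/M(-34, 219) = 39864/18 + 9579/(50 + 219) = 39864*(1/18) + 9579/269 = 6644/3 + 9579*(1/269) = 6644/3 + 9579/269 = 1815973/807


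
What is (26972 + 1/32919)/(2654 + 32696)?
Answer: 887891269/1163686650 ≈ 0.76300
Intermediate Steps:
(26972 + 1/32919)/(2654 + 32696) = (26972 + 1/32919)/35350 = (887891269/32919)*(1/35350) = 887891269/1163686650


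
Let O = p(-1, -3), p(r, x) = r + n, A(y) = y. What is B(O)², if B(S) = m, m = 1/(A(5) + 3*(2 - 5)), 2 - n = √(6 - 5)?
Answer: 1/16 ≈ 0.062500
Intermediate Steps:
n = 1 (n = 2 - √(6 - 5) = 2 - √1 = 2 - 1*1 = 2 - 1 = 1)
p(r, x) = 1 + r (p(r, x) = r + 1 = 1 + r)
O = 0 (O = 1 - 1 = 0)
m = -¼ (m = 1/(5 + 3*(2 - 5)) = 1/(5 + 3*(-3)) = 1/(5 - 9) = 1/(-4) = -¼ ≈ -0.25000)
B(S) = -¼
B(O)² = (-¼)² = 1/16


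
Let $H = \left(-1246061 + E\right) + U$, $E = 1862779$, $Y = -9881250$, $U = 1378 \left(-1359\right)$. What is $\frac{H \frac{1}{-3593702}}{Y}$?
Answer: $- \frac{313996}{8877566971875} \approx -3.537 \cdot 10^{-8}$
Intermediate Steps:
$U = -1872702$
$H = -1255984$ ($H = \left(-1246061 + 1862779\right) - 1872702 = 616718 - 1872702 = -1255984$)
$\frac{H \frac{1}{-3593702}}{Y} = \frac{\left(-1255984\right) \frac{1}{-3593702}}{-9881250} = \left(-1255984\right) \left(- \frac{1}{3593702}\right) \left(- \frac{1}{9881250}\right) = \frac{627992}{1796851} \left(- \frac{1}{9881250}\right) = - \frac{313996}{8877566971875}$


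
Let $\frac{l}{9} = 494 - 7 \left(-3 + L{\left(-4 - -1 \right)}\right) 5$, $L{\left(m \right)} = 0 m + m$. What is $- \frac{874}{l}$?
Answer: $- \frac{437}{3168} \approx -0.13794$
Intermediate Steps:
$L{\left(m \right)} = m$ ($L{\left(m \right)} = 0 + m = m$)
$l = 6336$ ($l = 9 \left(494 - 7 \left(-3 - 3\right) 5\right) = 9 \left(494 - 7 \left(-6\right) 5\right) = 9 \left(494 - \left(-42\right) 5\right) = 9 \left(494 - -210\right) = 9 \left(494 + 210\right) = 9 \cdot 704 = 6336$)
$- \frac{874}{l} = - \frac{874}{6336} = \left(-874\right) \frac{1}{6336} = - \frac{437}{3168}$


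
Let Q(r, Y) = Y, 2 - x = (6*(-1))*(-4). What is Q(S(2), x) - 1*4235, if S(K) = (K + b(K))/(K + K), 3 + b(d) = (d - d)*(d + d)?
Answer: -4257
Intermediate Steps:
b(d) = -3 (b(d) = -3 + (d - d)*(d + d) = -3 + 0*(2*d) = -3 + 0 = -3)
x = -22 (x = 2 - 6*(-1)*(-4) = 2 - (-6)*(-4) = 2 - 1*24 = 2 - 24 = -22)
S(K) = (-3 + K)/(2*K) (S(K) = (K - 3)/(K + K) = (-3 + K)/((2*K)) = (-3 + K)*(1/(2*K)) = (-3 + K)/(2*K))
Q(S(2), x) - 1*4235 = -22 - 1*4235 = -22 - 4235 = -4257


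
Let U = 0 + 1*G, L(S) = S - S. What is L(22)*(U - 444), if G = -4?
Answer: 0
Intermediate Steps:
L(S) = 0
U = -4 (U = 0 + 1*(-4) = 0 - 4 = -4)
L(22)*(U - 444) = 0*(-4 - 444) = 0*(-448) = 0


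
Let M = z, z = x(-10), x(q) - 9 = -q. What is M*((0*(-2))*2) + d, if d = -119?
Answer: -119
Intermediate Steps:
x(q) = 9 - q
z = 19 (z = 9 - 1*(-10) = 9 + 10 = 19)
M = 19
M*((0*(-2))*2) + d = 19*((0*(-2))*2) - 119 = 19*(0*2) - 119 = 19*0 - 119 = 0 - 119 = -119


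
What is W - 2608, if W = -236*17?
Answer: -6620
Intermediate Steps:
W = -4012
W - 2608 = -4012 - 2608 = -6620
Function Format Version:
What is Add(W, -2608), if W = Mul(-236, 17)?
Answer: -6620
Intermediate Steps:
W = -4012
Add(W, -2608) = Add(-4012, -2608) = -6620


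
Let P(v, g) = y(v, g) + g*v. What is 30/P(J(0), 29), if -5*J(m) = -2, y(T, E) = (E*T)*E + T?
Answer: 75/871 ≈ 0.086108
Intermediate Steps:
y(T, E) = T + T*E² (y(T, E) = T*E² + T = T + T*E²)
J(m) = ⅖ (J(m) = -⅕*(-2) = ⅖)
P(v, g) = g*v + v*(1 + g²) (P(v, g) = v*(1 + g²) + g*v = g*v + v*(1 + g²))
30/P(J(0), 29) = 30/((2*(1 + 29 + 29²)/5)) = 30/((2*(1 + 29 + 841)/5)) = 30/(((⅖)*871)) = 30/(1742/5) = 30*(5/1742) = 75/871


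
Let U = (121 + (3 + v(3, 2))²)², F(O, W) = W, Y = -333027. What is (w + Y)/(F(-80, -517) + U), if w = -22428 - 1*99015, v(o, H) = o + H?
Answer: -75745/5618 ≈ -13.483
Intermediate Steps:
v(o, H) = H + o
U = 34225 (U = (121 + (3 + (2 + 3))²)² = (121 + (3 + 5)²)² = (121 + 8²)² = (121 + 64)² = 185² = 34225)
w = -121443 (w = -22428 - 99015 = -121443)
(w + Y)/(F(-80, -517) + U) = (-121443 - 333027)/(-517 + 34225) = -454470/33708 = -454470*1/33708 = -75745/5618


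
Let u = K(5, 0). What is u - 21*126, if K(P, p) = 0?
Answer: -2646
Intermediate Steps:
u = 0
u - 21*126 = 0 - 21*126 = 0 - 2646 = -2646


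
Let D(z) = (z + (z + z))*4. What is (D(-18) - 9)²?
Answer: 50625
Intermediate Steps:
D(z) = 12*z (D(z) = (z + 2*z)*4 = (3*z)*4 = 12*z)
(D(-18) - 9)² = (12*(-18) - 9)² = (-216 - 9)² = (-225)² = 50625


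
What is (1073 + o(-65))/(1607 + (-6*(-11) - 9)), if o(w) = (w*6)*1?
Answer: 683/1664 ≈ 0.41046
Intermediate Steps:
o(w) = 6*w (o(w) = (6*w)*1 = 6*w)
(1073 + o(-65))/(1607 + (-6*(-11) - 9)) = (1073 + 6*(-65))/(1607 + (-6*(-11) - 9)) = (1073 - 390)/(1607 + (66 - 9)) = 683/(1607 + 57) = 683/1664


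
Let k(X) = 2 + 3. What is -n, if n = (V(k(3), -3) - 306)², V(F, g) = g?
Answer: -95481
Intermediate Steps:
k(X) = 5
n = 95481 (n = (-3 - 306)² = (-309)² = 95481)
-n = -1*95481 = -95481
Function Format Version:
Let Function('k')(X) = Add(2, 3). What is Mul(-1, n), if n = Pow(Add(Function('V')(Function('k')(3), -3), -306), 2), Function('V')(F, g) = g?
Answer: -95481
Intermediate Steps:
Function('k')(X) = 5
n = 95481 (n = Pow(Add(-3, -306), 2) = Pow(-309, 2) = 95481)
Mul(-1, n) = Mul(-1, 95481) = -95481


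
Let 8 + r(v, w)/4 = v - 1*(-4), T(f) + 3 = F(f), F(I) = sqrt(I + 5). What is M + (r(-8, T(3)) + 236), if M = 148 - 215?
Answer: 121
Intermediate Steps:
F(I) = sqrt(5 + I)
T(f) = -3 + sqrt(5 + f)
r(v, w) = -16 + 4*v (r(v, w) = -32 + 4*(v - 1*(-4)) = -32 + 4*(v + 4) = -32 + 4*(4 + v) = -32 + (16 + 4*v) = -16 + 4*v)
M = -67
M + (r(-8, T(3)) + 236) = -67 + ((-16 + 4*(-8)) + 236) = -67 + ((-16 - 32) + 236) = -67 + (-48 + 236) = -67 + 188 = 121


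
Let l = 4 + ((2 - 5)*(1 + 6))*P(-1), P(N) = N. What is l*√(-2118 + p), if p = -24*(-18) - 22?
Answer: 50*I*√427 ≈ 1033.2*I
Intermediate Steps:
p = 410 (p = 432 - 22 = 410)
l = 25 (l = 4 + ((2 - 5)*(1 + 6))*(-1) = 4 - 3*7*(-1) = 4 - 21*(-1) = 4 + 21 = 25)
l*√(-2118 + p) = 25*√(-2118 + 410) = 25*√(-1708) = 25*(2*I*√427) = 50*I*√427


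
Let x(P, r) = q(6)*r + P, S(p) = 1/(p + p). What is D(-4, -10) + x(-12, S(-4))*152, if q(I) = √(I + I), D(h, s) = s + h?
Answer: -1838 - 38*√3 ≈ -1903.8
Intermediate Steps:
D(h, s) = h + s
q(I) = √2*√I (q(I) = √(2*I) = √2*√I)
S(p) = 1/(2*p)
x(P, r) = P + 2*r*√3 (x(P, r) = (√2*√6)*r + P = (2*√3)*r + P = 2*r*√3 + P = P + 2*r*√3)
D(-4, -10) + x(-12, S(-4))*152 = (-4 - 10) + (-12 + 2*((½)/(-4))*√3)*152 = -14 + (-12 + 2*((½)*(-¼))*√3)*152 = -14 + (-12 + 2*(-⅛)*√3)*152 = -14 + (-12 - √3/4)*152 = -14 + (-1824 - 38*√3) = -1838 - 38*√3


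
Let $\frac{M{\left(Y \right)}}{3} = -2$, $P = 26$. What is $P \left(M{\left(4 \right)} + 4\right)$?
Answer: $-52$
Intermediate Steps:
$M{\left(Y \right)} = -6$ ($M{\left(Y \right)} = 3 \left(-2\right) = -6$)
$P \left(M{\left(4 \right)} + 4\right) = 26 \left(-6 + 4\right) = 26 \left(-2\right) = -52$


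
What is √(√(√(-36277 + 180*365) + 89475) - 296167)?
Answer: √(-296167 + √(89475 + √29423)) ≈ 543.94*I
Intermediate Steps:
√(√(√(-36277 + 180*365) + 89475) - 296167) = √(√(√(-36277 + 65700) + 89475) - 296167) = √(√(√29423 + 89475) - 296167) = √(√(89475 + √29423) - 296167) = √(-296167 + √(89475 + √29423))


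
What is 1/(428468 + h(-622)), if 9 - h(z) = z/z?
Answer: 1/428476 ≈ 2.3339e-6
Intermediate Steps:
h(z) = 8 (h(z) = 9 - z/z = 9 - 1*1 = 9 - 1 = 8)
1/(428468 + h(-622)) = 1/(428468 + 8) = 1/428476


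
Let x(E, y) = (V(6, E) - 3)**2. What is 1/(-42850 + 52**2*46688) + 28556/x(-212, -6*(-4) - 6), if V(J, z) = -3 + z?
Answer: 13380887890391/22268991338688 ≈ 0.60087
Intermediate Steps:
x(E, y) = (-6 + E)**2 (x(E, y) = ((-3 + E) - 3)**2 = (-6 + E)**2)
1/(-42850 + 52**2*46688) + 28556/x(-212, -6*(-4) - 6) = 1/(-42850 + 52**2*46688) + 28556/((-6 - 212)**2) = (1/46688)/(-42850 + 2704) + 28556/((-218)**2) = (1/46688)/(-40146) + 28556/47524 = -1/40146*1/46688 + 28556*(1/47524) = -1/1874336448 + 7139/11881 = 13380887890391/22268991338688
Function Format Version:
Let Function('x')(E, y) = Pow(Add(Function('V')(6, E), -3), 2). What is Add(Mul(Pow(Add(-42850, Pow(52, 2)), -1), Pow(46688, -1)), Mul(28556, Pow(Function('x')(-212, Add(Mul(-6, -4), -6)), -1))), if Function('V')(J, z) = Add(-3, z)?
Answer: Rational(13380887890391, 22268991338688) ≈ 0.60087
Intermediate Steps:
Function('x')(E, y) = Pow(Add(-6, E), 2) (Function('x')(E, y) = Pow(Add(Add(-3, E), -3), 2) = Pow(Add(-6, E), 2))
Add(Mul(Pow(Add(-42850, Pow(52, 2)), -1), Pow(46688, -1)), Mul(28556, Pow(Function('x')(-212, Add(Mul(-6, -4), -6)), -1))) = Add(Mul(Pow(Add(-42850, Pow(52, 2)), -1), Pow(46688, -1)), Mul(28556, Pow(Pow(Add(-6, -212), 2), -1))) = Add(Mul(Pow(Add(-42850, 2704), -1), Rational(1, 46688)), Mul(28556, Pow(Pow(-218, 2), -1))) = Add(Mul(Pow(-40146, -1), Rational(1, 46688)), Mul(28556, Pow(47524, -1))) = Add(Mul(Rational(-1, 40146), Rational(1, 46688)), Mul(28556, Rational(1, 47524))) = Add(Rational(-1, 1874336448), Rational(7139, 11881)) = Rational(13380887890391, 22268991338688)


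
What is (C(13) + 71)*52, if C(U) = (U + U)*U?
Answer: 21268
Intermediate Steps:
C(U) = 2*U² (C(U) = (2*U)*U = 2*U²)
(C(13) + 71)*52 = (2*13² + 71)*52 = (2*169 + 71)*52 = (338 + 71)*52 = 409*52 = 21268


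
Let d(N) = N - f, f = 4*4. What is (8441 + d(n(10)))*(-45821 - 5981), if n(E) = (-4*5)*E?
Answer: -426071450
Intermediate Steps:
f = 16
n(E) = -20*E
d(N) = -16 + N (d(N) = N - 1*16 = N - 16 = -16 + N)
(8441 + d(n(10)))*(-45821 - 5981) = (8441 + (-16 - 20*10))*(-45821 - 5981) = (8441 + (-16 - 200))*(-51802) = (8441 - 216)*(-51802) = 8225*(-51802) = -426071450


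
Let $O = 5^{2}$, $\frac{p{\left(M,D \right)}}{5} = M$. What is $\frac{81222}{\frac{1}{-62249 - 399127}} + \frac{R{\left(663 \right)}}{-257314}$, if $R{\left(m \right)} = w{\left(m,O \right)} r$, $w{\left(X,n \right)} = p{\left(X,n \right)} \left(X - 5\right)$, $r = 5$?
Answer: $- \frac{4821277173996279}{128657} \approx -3.7474 \cdot 10^{10}$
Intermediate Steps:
$p{\left(M,D \right)} = 5 M$
$O = 25$
$w{\left(X,n \right)} = 5 X \left(-5 + X\right)$ ($w{\left(X,n \right)} = 5 X \left(X - 5\right) = 5 X \left(-5 + X\right)$)
$R{\left(m \right)} = 25 m \left(-5 + m\right)$ ($R{\left(m \right)} = 5 m \left(-5 + m\right) 5 = 25 m \left(-5 + m\right)$)
$\frac{81222}{\frac{1}{-62249 - 399127}} + \frac{R{\left(663 \right)}}{-257314} = \frac{81222}{\frac{1}{-62249 - 399127}} + \frac{25 \cdot 663 \left(-5 + 663\right)}{-257314} = \frac{81222}{\frac{1}{-461376}} + 25 \cdot 663 \cdot 658 \left(- \frac{1}{257314}\right) = \frac{81222}{- \frac{1}{461376}} + 10906350 \left(- \frac{1}{257314}\right) = 81222 \left(-461376\right) - \frac{5453175}{128657} = -37473881472 - \frac{5453175}{128657} = - \frac{4821277173996279}{128657}$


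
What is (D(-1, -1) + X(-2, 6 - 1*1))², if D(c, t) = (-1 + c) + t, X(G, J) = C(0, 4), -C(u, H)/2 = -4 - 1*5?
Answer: 225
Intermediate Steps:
C(u, H) = 18 (C(u, H) = -2*(-4 - 1*5) = -2*(-4 - 5) = -2*(-9) = 18)
X(G, J) = 18
D(c, t) = -1 + c + t
(D(-1, -1) + X(-2, 6 - 1*1))² = ((-1 - 1 - 1) + 18)² = (-3 + 18)² = 15² = 225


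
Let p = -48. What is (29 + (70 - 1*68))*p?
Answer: -1488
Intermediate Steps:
(29 + (70 - 1*68))*p = (29 + (70 - 1*68))*(-48) = (29 + (70 - 68))*(-48) = (29 + 2)*(-48) = 31*(-48) = -1488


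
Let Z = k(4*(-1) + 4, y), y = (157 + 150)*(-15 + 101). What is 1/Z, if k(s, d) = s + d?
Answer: 1/26402 ≈ 3.7876e-5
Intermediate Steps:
y = 26402 (y = 307*86 = 26402)
k(s, d) = d + s
Z = 26402 (Z = 26402 + (4*(-1) + 4) = 26402 + (-4 + 4) = 26402 + 0 = 26402)
1/Z = 1/26402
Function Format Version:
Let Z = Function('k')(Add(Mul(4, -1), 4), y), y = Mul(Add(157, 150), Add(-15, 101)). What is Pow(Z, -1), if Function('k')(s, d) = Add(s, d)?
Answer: Rational(1, 26402) ≈ 3.7876e-5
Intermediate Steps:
y = 26402 (y = Mul(307, 86) = 26402)
Function('k')(s, d) = Add(d, s)
Z = 26402 (Z = Add(26402, Add(Mul(4, -1), 4)) = Add(26402, Add(-4, 4)) = Add(26402, 0) = 26402)
Pow(Z, -1) = Pow(26402, -1) = Rational(1, 26402)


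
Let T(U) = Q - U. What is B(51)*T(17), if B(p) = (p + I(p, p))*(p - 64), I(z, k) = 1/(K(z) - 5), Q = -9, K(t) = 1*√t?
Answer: 17303 + 13*√51 ≈ 17396.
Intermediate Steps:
K(t) = √t
T(U) = -9 - U
I(z, k) = 1/(-5 + √z) (I(z, k) = 1/(√z - 5) = 1/(-5 + √z))
B(p) = (-64 + p)*(p + 1/(-5 + √p)) (B(p) = (p + 1/(-5 + √p))*(p - 64) = (p + 1/(-5 + √p))*(-64 + p) = (-64 + p)*(p + 1/(-5 + √p)))
B(51)*T(17) = ((-64 + 51 + 51*(-64 + 51)*(-5 + √51))/(-5 + √51))*(-9 - 1*17) = ((-64 + 51 + 51*(-13)*(-5 + √51))/(-5 + √51))*(-9 - 17) = ((-64 + 51 + (3315 - 663*√51))/(-5 + √51))*(-26) = ((3302 - 663*√51)/(-5 + √51))*(-26) = -26*(3302 - 663*√51)/(-5 + √51)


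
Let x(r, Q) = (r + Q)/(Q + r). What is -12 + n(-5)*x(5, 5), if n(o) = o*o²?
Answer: -137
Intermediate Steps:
n(o) = o³
x(r, Q) = 1 (x(r, Q) = (Q + r)/(Q + r) = 1)
-12 + n(-5)*x(5, 5) = -12 + (-5)³*1 = -12 - 125*1 = -12 - 125 = -137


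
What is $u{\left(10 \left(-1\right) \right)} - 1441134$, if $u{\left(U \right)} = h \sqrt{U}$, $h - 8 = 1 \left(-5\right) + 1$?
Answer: $-1441134 + 4 i \sqrt{10} \approx -1.4411 \cdot 10^{6} + 12.649 i$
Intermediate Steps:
$h = 4$ ($h = 8 + \left(1 \left(-5\right) + 1\right) = 8 + \left(-5 + 1\right) = 8 - 4 = 4$)
$u{\left(U \right)} = 4 \sqrt{U}$
$u{\left(10 \left(-1\right) \right)} - 1441134 = 4 \sqrt{10 \left(-1\right)} - 1441134 = 4 \sqrt{-10} - 1441134 = 4 i \sqrt{10} - 1441134 = -1441134 + 4 i \sqrt{10}$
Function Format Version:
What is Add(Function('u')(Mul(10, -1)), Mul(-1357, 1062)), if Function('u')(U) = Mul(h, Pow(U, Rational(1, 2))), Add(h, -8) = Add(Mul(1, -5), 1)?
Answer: Add(-1441134, Mul(4, I, Pow(10, Rational(1, 2)))) ≈ Add(-1.4411e+6, Mul(12.649, I))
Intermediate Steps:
h = 4 (h = Add(8, Add(Mul(1, -5), 1)) = Add(8, Add(-5, 1)) = Add(8, -4) = 4)
Function('u')(U) = Mul(4, Pow(U, Rational(1, 2)))
Add(Function('u')(Mul(10, -1)), Mul(-1357, 1062)) = Add(Mul(4, Pow(Mul(10, -1), Rational(1, 2))), Mul(-1357, 1062)) = Add(Mul(4, Pow(-10, Rational(1, 2))), -1441134) = Add(Mul(4, Mul(I, Pow(10, Rational(1, 2)))), -1441134) = Add(Mul(4, I, Pow(10, Rational(1, 2))), -1441134) = Add(-1441134, Mul(4, I, Pow(10, Rational(1, 2))))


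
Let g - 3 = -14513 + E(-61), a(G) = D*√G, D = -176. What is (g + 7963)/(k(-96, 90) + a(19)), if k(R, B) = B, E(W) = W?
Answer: 148680/145111 + 290752*√19/145111 ≈ 9.7583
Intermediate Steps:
a(G) = -176*√G
g = -14571 (g = 3 + (-14513 - 61) = 3 - 14574 = -14571)
(g + 7963)/(k(-96, 90) + a(19)) = (-14571 + 7963)/(90 - 176*√19) = -6608/(90 - 176*√19)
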